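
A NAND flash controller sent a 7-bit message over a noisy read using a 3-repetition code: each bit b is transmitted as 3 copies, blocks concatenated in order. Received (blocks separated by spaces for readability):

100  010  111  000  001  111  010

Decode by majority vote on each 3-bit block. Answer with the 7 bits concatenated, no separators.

0010010

Block 1 (100): 1 one → 0
Block 2 (010): 1 one → 0
Block 3 (111): 3 ones → 1
Block 4 (000): 0 ones → 0
Block 5 (001): 1 one → 0
Block 6 (111): 3 ones → 1
Block 7 (010): 1 one → 0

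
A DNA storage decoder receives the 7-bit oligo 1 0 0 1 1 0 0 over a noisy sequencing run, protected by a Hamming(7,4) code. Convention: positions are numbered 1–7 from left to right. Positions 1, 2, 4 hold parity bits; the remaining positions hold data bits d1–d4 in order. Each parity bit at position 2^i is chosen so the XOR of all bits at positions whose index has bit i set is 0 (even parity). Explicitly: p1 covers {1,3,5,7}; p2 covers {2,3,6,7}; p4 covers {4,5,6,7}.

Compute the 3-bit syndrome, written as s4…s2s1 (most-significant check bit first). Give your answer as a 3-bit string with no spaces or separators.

s1 (pos 1,3,5,7): 1⊕0⊕1⊕0 = 0
s2 (pos 2,3,6,7): 0⊕0⊕0⊕0 = 0
s4 (pos 4,5,6,7): 1⊕1⊕0⊕0 = 0
Syndrome s4…s1 = 000 → no error.

000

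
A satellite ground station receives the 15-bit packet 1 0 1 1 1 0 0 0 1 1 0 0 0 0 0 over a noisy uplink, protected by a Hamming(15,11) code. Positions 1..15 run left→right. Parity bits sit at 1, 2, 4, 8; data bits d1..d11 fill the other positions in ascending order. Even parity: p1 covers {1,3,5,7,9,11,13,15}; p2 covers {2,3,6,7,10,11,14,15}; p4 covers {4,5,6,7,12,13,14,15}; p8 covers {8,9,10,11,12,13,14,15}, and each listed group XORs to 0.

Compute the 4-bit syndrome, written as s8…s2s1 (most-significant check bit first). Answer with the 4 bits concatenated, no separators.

s1 (pos 1,3,5,7,9,11,13,15): 1⊕1⊕1⊕0⊕1⊕0⊕0⊕0 = 0
s2 (pos 2,3,6,7,10,11,14,15): 0⊕1⊕0⊕0⊕1⊕0⊕0⊕0 = 0
s4 (pos 4,5,6,7,12,13,14,15): 1⊕1⊕0⊕0⊕0⊕0⊕0⊕0 = 0
s8 (pos 8,9,10,11,12,13,14,15): 0⊕1⊕1⊕0⊕0⊕0⊕0⊕0 = 0
Syndrome s8…s1 = 0000 → no error.

0000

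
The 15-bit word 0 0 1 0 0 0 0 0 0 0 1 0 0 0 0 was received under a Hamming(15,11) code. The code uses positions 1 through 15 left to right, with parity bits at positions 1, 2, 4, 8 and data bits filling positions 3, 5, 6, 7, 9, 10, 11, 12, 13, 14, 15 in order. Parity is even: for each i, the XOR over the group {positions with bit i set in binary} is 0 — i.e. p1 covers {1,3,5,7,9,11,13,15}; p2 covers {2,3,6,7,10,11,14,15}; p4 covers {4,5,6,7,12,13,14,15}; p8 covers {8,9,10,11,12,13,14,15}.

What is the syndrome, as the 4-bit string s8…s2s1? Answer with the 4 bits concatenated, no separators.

1000

s1 (pos 1,3,5,7,9,11,13,15): 0⊕1⊕0⊕0⊕0⊕1⊕0⊕0 = 0
s2 (pos 2,3,6,7,10,11,14,15): 0⊕1⊕0⊕0⊕0⊕1⊕0⊕0 = 0
s4 (pos 4,5,6,7,12,13,14,15): 0⊕0⊕0⊕0⊕0⊕0⊕0⊕0 = 0
s8 (pos 8,9,10,11,12,13,14,15): 0⊕0⊕0⊕1⊕0⊕0⊕0⊕0 = 1
Syndrome s8…s1 = 1000 → error at position 8.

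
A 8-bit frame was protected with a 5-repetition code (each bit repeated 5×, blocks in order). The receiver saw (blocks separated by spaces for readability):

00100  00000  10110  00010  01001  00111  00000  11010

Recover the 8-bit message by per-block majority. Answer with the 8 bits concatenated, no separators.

00100101

Block 1 (00100): 1 one → 0
Block 2 (00000): 0 ones → 0
Block 3 (10110): 3 ones → 1
Block 4 (00010): 1 one → 0
Block 5 (01001): 2 ones → 0
Block 6 (00111): 3 ones → 1
Block 7 (00000): 0 ones → 0
Block 8 (11010): 3 ones → 1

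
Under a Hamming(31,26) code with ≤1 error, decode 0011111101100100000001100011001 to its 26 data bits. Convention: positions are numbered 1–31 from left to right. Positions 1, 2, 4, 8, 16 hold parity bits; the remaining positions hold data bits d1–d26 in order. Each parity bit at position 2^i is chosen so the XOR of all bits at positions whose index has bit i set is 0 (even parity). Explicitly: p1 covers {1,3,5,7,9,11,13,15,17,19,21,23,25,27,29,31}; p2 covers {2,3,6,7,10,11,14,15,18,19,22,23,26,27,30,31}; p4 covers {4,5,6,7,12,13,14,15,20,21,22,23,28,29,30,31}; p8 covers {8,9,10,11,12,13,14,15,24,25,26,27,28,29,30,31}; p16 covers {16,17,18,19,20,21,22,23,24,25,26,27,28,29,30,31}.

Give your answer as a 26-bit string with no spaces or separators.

11110110010000001100011101

s1 (pos 1,3,5,7,9,11,13,15,17,19,21,23,25,27,29,31): 0⊕1⊕1⊕1⊕0⊕1⊕0⊕0⊕0⊕0⊕0⊕1⊕0⊕1⊕0⊕1 = 1
s2 (pos 2,3,6,7,10,11,14,15,18,19,22,23,26,27,30,31): 0⊕1⊕1⊕1⊕1⊕1⊕1⊕0⊕0⊕0⊕1⊕1⊕0⊕1⊕0⊕1 = 0
s4 (pos 4,5,6,7,12,13,14,15,20,21,22,23,28,29,30,31): 1⊕1⊕1⊕1⊕0⊕0⊕1⊕0⊕0⊕0⊕1⊕1⊕1⊕0⊕0⊕1 = 1
s8 (pos 8,9,10,11,12,13,14,15,24,25,26,27,28,29,30,31): 1⊕0⊕1⊕1⊕0⊕0⊕1⊕0⊕0⊕0⊕0⊕1⊕1⊕0⊕0⊕1 = 1
s16 (pos 16,17,18,19,20,21,22,23,24,25,26,27,28,29,30,31): 0⊕0⊕0⊕0⊕0⊕0⊕1⊕1⊕0⊕0⊕0⊕1⊕1⊕0⊕0⊕1 = 1
Syndrome s16…s1 = 11101 → error at position 29.
Flip position 29: 0011111101100100000001100011001 → 0011111101100100000001100011101
Read data bits from positions 3,5,6,7,9,10,11,12,13,14,15,17,18,19,20,21,22,23,24,25,26,27,28,29,30,31: 11110110010000001100011101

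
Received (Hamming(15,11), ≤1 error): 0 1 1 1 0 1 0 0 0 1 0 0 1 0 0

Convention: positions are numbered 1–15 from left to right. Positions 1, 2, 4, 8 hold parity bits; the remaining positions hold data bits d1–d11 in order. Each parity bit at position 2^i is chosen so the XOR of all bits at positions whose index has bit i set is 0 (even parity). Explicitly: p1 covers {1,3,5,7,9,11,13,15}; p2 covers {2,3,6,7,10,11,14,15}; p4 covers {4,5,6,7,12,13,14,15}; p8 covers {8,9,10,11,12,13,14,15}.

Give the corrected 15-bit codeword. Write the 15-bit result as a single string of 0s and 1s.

011001000100100

s1 (pos 1,3,5,7,9,11,13,15): 0⊕1⊕0⊕0⊕0⊕0⊕1⊕0 = 0
s2 (pos 2,3,6,7,10,11,14,15): 1⊕1⊕1⊕0⊕1⊕0⊕0⊕0 = 0
s4 (pos 4,5,6,7,12,13,14,15): 1⊕0⊕1⊕0⊕0⊕1⊕0⊕0 = 1
s8 (pos 8,9,10,11,12,13,14,15): 0⊕0⊕1⊕0⊕0⊕1⊕0⊕0 = 0
Syndrome s8…s1 = 0100 → error at position 4.
Flip position 4: 011101000100100 → 011001000100100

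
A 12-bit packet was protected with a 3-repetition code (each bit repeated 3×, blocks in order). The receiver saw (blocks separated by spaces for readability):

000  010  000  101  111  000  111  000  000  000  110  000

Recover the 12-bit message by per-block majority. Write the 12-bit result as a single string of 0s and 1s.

000110100010

Block 1 (000): 0 ones → 0
Block 2 (010): 1 one → 0
Block 3 (000): 0 ones → 0
Block 4 (101): 2 ones → 1
Block 5 (111): 3 ones → 1
Block 6 (000): 0 ones → 0
Block 7 (111): 3 ones → 1
Block 8 (000): 0 ones → 0
Block 9 (000): 0 ones → 0
Block 10 (000): 0 ones → 0
Block 11 (110): 2 ones → 1
Block 12 (000): 0 ones → 0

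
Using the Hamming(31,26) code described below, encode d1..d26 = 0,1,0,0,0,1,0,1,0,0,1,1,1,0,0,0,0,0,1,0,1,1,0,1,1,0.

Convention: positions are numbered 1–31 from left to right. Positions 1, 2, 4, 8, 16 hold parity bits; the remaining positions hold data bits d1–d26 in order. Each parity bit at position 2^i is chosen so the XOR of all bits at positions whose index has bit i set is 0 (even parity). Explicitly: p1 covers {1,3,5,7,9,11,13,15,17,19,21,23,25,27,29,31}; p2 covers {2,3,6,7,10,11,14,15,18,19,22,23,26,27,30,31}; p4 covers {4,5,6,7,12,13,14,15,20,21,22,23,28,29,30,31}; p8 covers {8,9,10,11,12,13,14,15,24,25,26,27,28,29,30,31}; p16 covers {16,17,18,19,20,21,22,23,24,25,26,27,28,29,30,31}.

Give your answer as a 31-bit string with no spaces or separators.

1001100001010011110000010110110

Place data at non-parity positions: p1 p2 0 p4 1 0 0 p8 0 1 0 1 0 0 1 p16 1 1 0 0 0 0 0 1 0 1 1 0 1 1 0
p1 (pos 1,3,5,7,9,11,13,15,17,19,21,23,25,27,29,31): XOR of data positions = 0⊕1⊕0⊕0⊕0⊕0⊕1⊕1⊕0⊕0⊕0⊕0⊕1⊕1⊕0 = 1
p2 (pos 2,3,6,7,10,11,14,15,18,19,22,23,26,27,30,31): XOR of data positions = 0⊕0⊕0⊕1⊕0⊕0⊕1⊕1⊕0⊕0⊕0⊕1⊕1⊕1⊕0 = 0
p4 (pos 4,5,6,7,12,13,14,15,20,21,22,23,28,29,30,31): XOR of data positions = 1⊕0⊕0⊕1⊕0⊕0⊕1⊕0⊕0⊕0⊕0⊕0⊕1⊕1⊕0 = 1
p8 (pos 8,9,10,11,12,13,14,15,24,25,26,27,28,29,30,31): XOR of data positions = 0⊕1⊕0⊕1⊕0⊕0⊕1⊕1⊕0⊕1⊕1⊕0⊕1⊕1⊕0 = 0
p16 (pos 16,17,18,19,20,21,22,23,24,25,26,27,28,29,30,31): XOR of data positions = 1⊕1⊕0⊕0⊕0⊕0⊕0⊕1⊕0⊕1⊕1⊕0⊕1⊕1⊕0 = 1
Codeword: 1001100001010011110000010110110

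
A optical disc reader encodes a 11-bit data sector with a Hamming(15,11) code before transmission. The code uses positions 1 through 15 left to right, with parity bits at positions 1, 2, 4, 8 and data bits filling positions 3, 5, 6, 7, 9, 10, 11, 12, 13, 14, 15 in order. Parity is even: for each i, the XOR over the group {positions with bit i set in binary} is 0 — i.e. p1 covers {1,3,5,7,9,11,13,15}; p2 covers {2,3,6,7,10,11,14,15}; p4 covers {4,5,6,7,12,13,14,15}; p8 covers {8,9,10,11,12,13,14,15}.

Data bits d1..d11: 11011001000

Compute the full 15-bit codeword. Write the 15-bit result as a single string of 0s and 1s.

001110101001000

Place data at non-parity positions: p1 p2 1 p4 1 0 1 p8 1 0 0 1 0 0 0
p1 (pos 1,3,5,7,9,11,13,15): XOR of data positions = 1⊕1⊕1⊕1⊕0⊕0⊕0 = 0
p2 (pos 2,3,6,7,10,11,14,15): XOR of data positions = 1⊕0⊕1⊕0⊕0⊕0⊕0 = 0
p4 (pos 4,5,6,7,12,13,14,15): XOR of data positions = 1⊕0⊕1⊕1⊕0⊕0⊕0 = 1
p8 (pos 8,9,10,11,12,13,14,15): XOR of data positions = 1⊕0⊕0⊕1⊕0⊕0⊕0 = 0
Codeword: 001110101001000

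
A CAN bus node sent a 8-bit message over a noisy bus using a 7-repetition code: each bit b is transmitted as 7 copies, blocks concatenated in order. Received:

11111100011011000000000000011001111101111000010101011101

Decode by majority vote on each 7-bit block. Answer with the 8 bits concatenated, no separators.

Block 1 (1111110): 6 ones → 1
Block 2 (0011011): 4 ones → 1
Block 3 (0000000): 0 ones → 0
Block 4 (0000001): 1 one → 0
Block 5 (1001111): 5 ones → 1
Block 6 (1011110): 5 ones → 1
Block 7 (0001010): 2 ones → 0
Block 8 (1011101): 5 ones → 1

11001101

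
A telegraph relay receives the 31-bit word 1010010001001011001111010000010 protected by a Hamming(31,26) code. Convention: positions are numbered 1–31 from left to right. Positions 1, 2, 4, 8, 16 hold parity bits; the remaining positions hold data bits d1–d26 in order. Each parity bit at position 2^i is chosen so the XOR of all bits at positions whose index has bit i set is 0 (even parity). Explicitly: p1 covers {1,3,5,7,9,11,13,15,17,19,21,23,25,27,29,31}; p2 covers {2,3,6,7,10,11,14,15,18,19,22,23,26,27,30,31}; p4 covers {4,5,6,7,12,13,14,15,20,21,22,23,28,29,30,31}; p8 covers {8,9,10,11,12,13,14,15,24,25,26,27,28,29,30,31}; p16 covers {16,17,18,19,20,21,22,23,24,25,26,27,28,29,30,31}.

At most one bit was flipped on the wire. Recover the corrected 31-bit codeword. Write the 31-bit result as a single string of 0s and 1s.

1010010001001011001111010000000

s1 (pos 1,3,5,7,9,11,13,15,17,19,21,23,25,27,29,31): 1⊕1⊕0⊕0⊕0⊕0⊕1⊕1⊕0⊕1⊕1⊕0⊕0⊕0⊕0⊕0 = 0
s2 (pos 2,3,6,7,10,11,14,15,18,19,22,23,26,27,30,31): 0⊕1⊕1⊕0⊕1⊕0⊕0⊕1⊕0⊕1⊕1⊕0⊕0⊕0⊕1⊕0 = 1
s4 (pos 4,5,6,7,12,13,14,15,20,21,22,23,28,29,30,31): 0⊕0⊕1⊕0⊕0⊕1⊕0⊕1⊕1⊕1⊕1⊕0⊕0⊕0⊕1⊕0 = 1
s8 (pos 8,9,10,11,12,13,14,15,24,25,26,27,28,29,30,31): 0⊕0⊕1⊕0⊕0⊕1⊕0⊕1⊕1⊕0⊕0⊕0⊕0⊕0⊕1⊕0 = 1
s16 (pos 16,17,18,19,20,21,22,23,24,25,26,27,28,29,30,31): 1⊕0⊕0⊕1⊕1⊕1⊕1⊕0⊕1⊕0⊕0⊕0⊕0⊕0⊕1⊕0 = 1
Syndrome s16…s1 = 11110 → error at position 30.
Flip position 30: 1010010001001011001111010000010 → 1010010001001011001111010000000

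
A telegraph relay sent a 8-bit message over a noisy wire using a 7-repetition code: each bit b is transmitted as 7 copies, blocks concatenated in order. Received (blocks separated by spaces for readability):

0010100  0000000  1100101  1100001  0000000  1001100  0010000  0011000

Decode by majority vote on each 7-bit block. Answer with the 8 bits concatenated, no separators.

00100000

Block 1 (0010100): 2 ones → 0
Block 2 (0000000): 0 ones → 0
Block 3 (1100101): 4 ones → 1
Block 4 (1100001): 3 ones → 0
Block 5 (0000000): 0 ones → 0
Block 6 (1001100): 3 ones → 0
Block 7 (0010000): 1 one → 0
Block 8 (0011000): 2 ones → 0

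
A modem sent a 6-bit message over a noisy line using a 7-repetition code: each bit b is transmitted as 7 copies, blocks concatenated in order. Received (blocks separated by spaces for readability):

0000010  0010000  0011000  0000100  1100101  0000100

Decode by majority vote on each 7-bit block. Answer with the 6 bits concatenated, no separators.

Block 1 (0000010): 1 one → 0
Block 2 (0010000): 1 one → 0
Block 3 (0011000): 2 ones → 0
Block 4 (0000100): 1 one → 0
Block 5 (1100101): 4 ones → 1
Block 6 (0000100): 1 one → 0

000010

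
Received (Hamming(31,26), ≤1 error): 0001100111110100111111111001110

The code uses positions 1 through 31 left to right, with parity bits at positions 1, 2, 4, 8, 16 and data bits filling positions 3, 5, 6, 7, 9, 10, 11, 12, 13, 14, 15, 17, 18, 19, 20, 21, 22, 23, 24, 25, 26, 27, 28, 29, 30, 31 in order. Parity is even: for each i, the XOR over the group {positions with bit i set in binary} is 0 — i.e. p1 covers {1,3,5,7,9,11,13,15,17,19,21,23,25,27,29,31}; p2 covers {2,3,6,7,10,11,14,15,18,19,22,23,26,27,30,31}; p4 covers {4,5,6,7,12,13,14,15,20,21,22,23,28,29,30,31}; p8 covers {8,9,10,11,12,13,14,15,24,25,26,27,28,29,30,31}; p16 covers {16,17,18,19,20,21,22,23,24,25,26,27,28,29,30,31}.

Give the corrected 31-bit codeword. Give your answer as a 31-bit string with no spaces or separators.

0001100111111100111111111001110

s1 (pos 1,3,5,7,9,11,13,15,17,19,21,23,25,27,29,31): 0⊕0⊕1⊕0⊕1⊕1⊕0⊕0⊕1⊕1⊕1⊕1⊕1⊕0⊕1⊕0 = 1
s2 (pos 2,3,6,7,10,11,14,15,18,19,22,23,26,27,30,31): 0⊕0⊕0⊕0⊕1⊕1⊕1⊕0⊕1⊕1⊕1⊕1⊕0⊕0⊕1⊕0 = 0
s4 (pos 4,5,6,7,12,13,14,15,20,21,22,23,28,29,30,31): 1⊕1⊕0⊕0⊕1⊕0⊕1⊕0⊕1⊕1⊕1⊕1⊕1⊕1⊕1⊕0 = 1
s8 (pos 8,9,10,11,12,13,14,15,24,25,26,27,28,29,30,31): 1⊕1⊕1⊕1⊕1⊕0⊕1⊕0⊕1⊕1⊕0⊕0⊕1⊕1⊕1⊕0 = 1
s16 (pos 16,17,18,19,20,21,22,23,24,25,26,27,28,29,30,31): 0⊕1⊕1⊕1⊕1⊕1⊕1⊕1⊕1⊕1⊕0⊕0⊕1⊕1⊕1⊕0 = 0
Syndrome s16…s1 = 01101 → error at position 13.
Flip position 13: 0001100111110100111111111001110 → 0001100111111100111111111001110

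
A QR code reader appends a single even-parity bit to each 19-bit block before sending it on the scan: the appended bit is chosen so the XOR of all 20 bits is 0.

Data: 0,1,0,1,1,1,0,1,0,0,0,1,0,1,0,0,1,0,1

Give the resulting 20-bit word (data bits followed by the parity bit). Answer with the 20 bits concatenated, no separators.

XOR of the 19 data bits: 0⊕1⊕0⊕1⊕1⊕1⊕0⊕1⊕0⊕0⊕0⊕1⊕0⊕1⊕0⊕0⊕1⊕0⊕1 = 1
Parity bit = 1 (so all 20 bits XOR to 0).

01011101000101001011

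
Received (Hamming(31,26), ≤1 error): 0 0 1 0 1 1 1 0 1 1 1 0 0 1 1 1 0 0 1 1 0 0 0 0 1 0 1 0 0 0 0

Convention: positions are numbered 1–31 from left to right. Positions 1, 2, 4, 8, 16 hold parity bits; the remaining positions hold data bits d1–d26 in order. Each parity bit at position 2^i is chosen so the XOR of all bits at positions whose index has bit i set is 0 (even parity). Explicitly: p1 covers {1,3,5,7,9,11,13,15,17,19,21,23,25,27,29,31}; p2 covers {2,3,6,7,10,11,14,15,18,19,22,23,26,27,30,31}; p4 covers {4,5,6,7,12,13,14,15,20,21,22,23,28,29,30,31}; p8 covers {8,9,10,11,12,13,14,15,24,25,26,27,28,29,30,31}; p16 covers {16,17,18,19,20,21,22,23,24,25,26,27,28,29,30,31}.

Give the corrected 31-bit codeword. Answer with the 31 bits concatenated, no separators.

s1 (pos 1,3,5,7,9,11,13,15,17,19,21,23,25,27,29,31): 0⊕1⊕1⊕1⊕1⊕1⊕0⊕1⊕0⊕1⊕0⊕0⊕1⊕1⊕0⊕0 = 1
s2 (pos 2,3,6,7,10,11,14,15,18,19,22,23,26,27,30,31): 0⊕1⊕1⊕1⊕1⊕1⊕1⊕1⊕0⊕1⊕0⊕0⊕0⊕1⊕0⊕0 = 1
s4 (pos 4,5,6,7,12,13,14,15,20,21,22,23,28,29,30,31): 0⊕1⊕1⊕1⊕0⊕0⊕1⊕1⊕1⊕0⊕0⊕0⊕0⊕0⊕0⊕0 = 0
s8 (pos 8,9,10,11,12,13,14,15,24,25,26,27,28,29,30,31): 0⊕1⊕1⊕1⊕0⊕0⊕1⊕1⊕0⊕1⊕0⊕1⊕0⊕0⊕0⊕0 = 1
s16 (pos 16,17,18,19,20,21,22,23,24,25,26,27,28,29,30,31): 1⊕0⊕0⊕1⊕1⊕0⊕0⊕0⊕0⊕1⊕0⊕1⊕0⊕0⊕0⊕0 = 1
Syndrome s16…s1 = 11011 → error at position 27.
Flip position 27: 0010111011100111001100001010000 → 0010111011100111001100001000000

0010111011100111001100001000000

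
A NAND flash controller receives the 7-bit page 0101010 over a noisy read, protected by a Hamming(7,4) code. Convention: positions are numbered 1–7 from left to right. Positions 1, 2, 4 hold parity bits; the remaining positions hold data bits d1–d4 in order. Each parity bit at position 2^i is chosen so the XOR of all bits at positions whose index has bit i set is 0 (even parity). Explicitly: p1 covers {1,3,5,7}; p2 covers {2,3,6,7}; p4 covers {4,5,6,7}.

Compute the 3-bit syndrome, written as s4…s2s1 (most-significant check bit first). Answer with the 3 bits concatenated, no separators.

000

s1 (pos 1,3,5,7): 0⊕0⊕0⊕0 = 0
s2 (pos 2,3,6,7): 1⊕0⊕1⊕0 = 0
s4 (pos 4,5,6,7): 1⊕0⊕1⊕0 = 0
Syndrome s4…s1 = 000 → no error.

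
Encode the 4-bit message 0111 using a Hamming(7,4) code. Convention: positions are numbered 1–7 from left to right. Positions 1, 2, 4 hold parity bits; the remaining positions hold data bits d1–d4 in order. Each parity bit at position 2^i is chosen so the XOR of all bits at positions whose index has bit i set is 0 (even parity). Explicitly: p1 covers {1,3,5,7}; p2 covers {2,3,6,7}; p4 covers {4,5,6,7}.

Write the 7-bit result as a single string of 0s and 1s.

0001111

Place data at non-parity positions: p1 p2 0 p4 1 1 1
p1 (pos 1,3,5,7): XOR of data positions = 0⊕1⊕1 = 0
p2 (pos 2,3,6,7): XOR of data positions = 0⊕1⊕1 = 0
p4 (pos 4,5,6,7): XOR of data positions = 1⊕1⊕1 = 1
Codeword: 0001111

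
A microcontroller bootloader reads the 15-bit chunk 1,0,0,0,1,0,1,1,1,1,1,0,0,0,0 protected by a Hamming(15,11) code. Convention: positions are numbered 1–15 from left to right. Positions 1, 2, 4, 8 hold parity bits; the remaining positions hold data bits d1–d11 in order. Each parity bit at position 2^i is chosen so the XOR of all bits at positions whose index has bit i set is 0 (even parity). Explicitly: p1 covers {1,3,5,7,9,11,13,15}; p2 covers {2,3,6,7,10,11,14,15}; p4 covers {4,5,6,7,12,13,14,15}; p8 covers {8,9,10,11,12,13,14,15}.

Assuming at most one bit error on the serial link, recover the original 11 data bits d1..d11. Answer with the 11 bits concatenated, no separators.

s1 (pos 1,3,5,7,9,11,13,15): 1⊕0⊕1⊕1⊕1⊕1⊕0⊕0 = 1
s2 (pos 2,3,6,7,10,11,14,15): 0⊕0⊕0⊕1⊕1⊕1⊕0⊕0 = 1
s4 (pos 4,5,6,7,12,13,14,15): 0⊕1⊕0⊕1⊕0⊕0⊕0⊕0 = 0
s8 (pos 8,9,10,11,12,13,14,15): 1⊕1⊕1⊕1⊕0⊕0⊕0⊕0 = 0
Syndrome s8…s1 = 0011 → error at position 3.
Flip position 3: 100010111110000 → 101010111110000
Read data bits from positions 3,5,6,7,9,10,11,12,13,14,15: 11011110000

11011110000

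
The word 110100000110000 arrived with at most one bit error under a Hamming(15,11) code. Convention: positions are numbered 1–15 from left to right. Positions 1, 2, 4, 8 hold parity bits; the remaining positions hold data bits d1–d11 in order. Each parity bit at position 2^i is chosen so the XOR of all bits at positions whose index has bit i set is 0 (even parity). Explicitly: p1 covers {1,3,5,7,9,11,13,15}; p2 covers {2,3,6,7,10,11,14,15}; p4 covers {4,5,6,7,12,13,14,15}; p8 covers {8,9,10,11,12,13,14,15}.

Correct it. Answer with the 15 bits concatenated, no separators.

110101000110000

s1 (pos 1,3,5,7,9,11,13,15): 1⊕0⊕0⊕0⊕0⊕1⊕0⊕0 = 0
s2 (pos 2,3,6,7,10,11,14,15): 1⊕0⊕0⊕0⊕1⊕1⊕0⊕0 = 1
s4 (pos 4,5,6,7,12,13,14,15): 1⊕0⊕0⊕0⊕0⊕0⊕0⊕0 = 1
s8 (pos 8,9,10,11,12,13,14,15): 0⊕0⊕1⊕1⊕0⊕0⊕0⊕0 = 0
Syndrome s8…s1 = 0110 → error at position 6.
Flip position 6: 110100000110000 → 110101000110000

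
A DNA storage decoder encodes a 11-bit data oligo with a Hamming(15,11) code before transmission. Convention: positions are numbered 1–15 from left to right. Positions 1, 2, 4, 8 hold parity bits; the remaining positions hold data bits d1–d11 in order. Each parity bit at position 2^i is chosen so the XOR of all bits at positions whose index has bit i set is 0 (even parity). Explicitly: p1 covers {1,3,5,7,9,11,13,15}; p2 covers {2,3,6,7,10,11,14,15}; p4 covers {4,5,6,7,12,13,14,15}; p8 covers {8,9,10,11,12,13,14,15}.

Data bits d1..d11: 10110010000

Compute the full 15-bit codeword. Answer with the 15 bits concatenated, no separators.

Place data at non-parity positions: p1 p2 1 p4 0 1 1 p8 0 0 1 0 0 0 0
p1 (pos 1,3,5,7,9,11,13,15): XOR of data positions = 1⊕0⊕1⊕0⊕1⊕0⊕0 = 1
p2 (pos 2,3,6,7,10,11,14,15): XOR of data positions = 1⊕1⊕1⊕0⊕1⊕0⊕0 = 0
p4 (pos 4,5,6,7,12,13,14,15): XOR of data positions = 0⊕1⊕1⊕0⊕0⊕0⊕0 = 0
p8 (pos 8,9,10,11,12,13,14,15): XOR of data positions = 0⊕0⊕1⊕0⊕0⊕0⊕0 = 1
Codeword: 101001110010000

101001110010000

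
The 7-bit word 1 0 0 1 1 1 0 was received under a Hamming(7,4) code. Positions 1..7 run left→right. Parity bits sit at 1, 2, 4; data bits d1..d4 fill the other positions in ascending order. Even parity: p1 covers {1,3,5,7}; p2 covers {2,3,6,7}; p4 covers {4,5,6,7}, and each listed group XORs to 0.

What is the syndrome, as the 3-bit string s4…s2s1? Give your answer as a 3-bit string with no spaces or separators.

110

s1 (pos 1,3,5,7): 1⊕0⊕1⊕0 = 0
s2 (pos 2,3,6,7): 0⊕0⊕1⊕0 = 1
s4 (pos 4,5,6,7): 1⊕1⊕1⊕0 = 1
Syndrome s4…s1 = 110 → error at position 6.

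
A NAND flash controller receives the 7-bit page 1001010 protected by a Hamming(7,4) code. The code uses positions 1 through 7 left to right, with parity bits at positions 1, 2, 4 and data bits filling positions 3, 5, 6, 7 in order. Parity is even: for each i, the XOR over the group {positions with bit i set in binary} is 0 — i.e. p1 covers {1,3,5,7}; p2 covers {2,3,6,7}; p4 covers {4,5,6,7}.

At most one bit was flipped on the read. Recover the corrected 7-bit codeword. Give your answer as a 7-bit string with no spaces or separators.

s1 (pos 1,3,5,7): 1⊕0⊕0⊕0 = 1
s2 (pos 2,3,6,7): 0⊕0⊕1⊕0 = 1
s4 (pos 4,5,6,7): 1⊕0⊕1⊕0 = 0
Syndrome s4…s1 = 011 → error at position 3.
Flip position 3: 1001010 → 1011010

1011010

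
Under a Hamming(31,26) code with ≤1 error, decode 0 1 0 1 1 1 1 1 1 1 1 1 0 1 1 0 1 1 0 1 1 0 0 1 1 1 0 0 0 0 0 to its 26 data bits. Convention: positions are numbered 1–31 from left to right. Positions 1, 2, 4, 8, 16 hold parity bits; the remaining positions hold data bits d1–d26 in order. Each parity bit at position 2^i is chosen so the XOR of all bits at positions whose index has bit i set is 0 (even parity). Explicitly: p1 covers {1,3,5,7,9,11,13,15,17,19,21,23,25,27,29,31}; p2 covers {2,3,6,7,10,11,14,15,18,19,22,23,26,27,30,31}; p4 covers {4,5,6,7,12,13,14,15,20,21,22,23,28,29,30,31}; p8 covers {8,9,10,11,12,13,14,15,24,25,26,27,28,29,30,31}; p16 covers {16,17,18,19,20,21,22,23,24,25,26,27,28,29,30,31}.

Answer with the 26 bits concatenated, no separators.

s1 (pos 1,3,5,7,9,11,13,15,17,19,21,23,25,27,29,31): 0⊕0⊕1⊕1⊕1⊕1⊕0⊕1⊕1⊕0⊕1⊕0⊕1⊕0⊕0⊕0 = 0
s2 (pos 2,3,6,7,10,11,14,15,18,19,22,23,26,27,30,31): 1⊕0⊕1⊕1⊕1⊕1⊕1⊕1⊕1⊕0⊕0⊕0⊕1⊕0⊕0⊕0 = 1
s4 (pos 4,5,6,7,12,13,14,15,20,21,22,23,28,29,30,31): 1⊕1⊕1⊕1⊕1⊕0⊕1⊕1⊕1⊕1⊕0⊕0⊕0⊕0⊕0⊕0 = 1
s8 (pos 8,9,10,11,12,13,14,15,24,25,26,27,28,29,30,31): 1⊕1⊕1⊕1⊕1⊕0⊕1⊕1⊕1⊕1⊕1⊕0⊕0⊕0⊕0⊕0 = 0
s16 (pos 16,17,18,19,20,21,22,23,24,25,26,27,28,29,30,31): 0⊕1⊕1⊕0⊕1⊕1⊕0⊕0⊕1⊕1⊕1⊕0⊕0⊕0⊕0⊕0 = 1
Syndrome s16…s1 = 10110 → error at position 22.
Flip position 22: 0101111111110110110110011100000 → 0101111111110110110111011100000
Read data bits from positions 3,5,6,7,9,10,11,12,13,14,15,17,18,19,20,21,22,23,24,25,26,27,28,29,30,31: 01111111011110111011100000

01111111011110111011100000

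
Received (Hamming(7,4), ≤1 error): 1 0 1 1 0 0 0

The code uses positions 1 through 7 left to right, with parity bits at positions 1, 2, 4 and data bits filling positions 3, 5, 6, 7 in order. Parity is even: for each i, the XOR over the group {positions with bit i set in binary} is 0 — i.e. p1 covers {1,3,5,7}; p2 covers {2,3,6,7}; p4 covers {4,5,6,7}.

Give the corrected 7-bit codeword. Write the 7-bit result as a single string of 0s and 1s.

s1 (pos 1,3,5,7): 1⊕1⊕0⊕0 = 0
s2 (pos 2,3,6,7): 0⊕1⊕0⊕0 = 1
s4 (pos 4,5,6,7): 1⊕0⊕0⊕0 = 1
Syndrome s4…s1 = 110 → error at position 6.
Flip position 6: 1011000 → 1011010

1011010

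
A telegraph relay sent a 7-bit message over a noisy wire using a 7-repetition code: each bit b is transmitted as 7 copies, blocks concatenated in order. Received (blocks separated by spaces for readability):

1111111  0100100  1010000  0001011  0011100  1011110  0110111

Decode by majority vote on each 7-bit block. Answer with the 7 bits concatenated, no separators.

1000011

Block 1 (1111111): 7 ones → 1
Block 2 (0100100): 2 ones → 0
Block 3 (1010000): 2 ones → 0
Block 4 (0001011): 3 ones → 0
Block 5 (0011100): 3 ones → 0
Block 6 (1011110): 5 ones → 1
Block 7 (0110111): 5 ones → 1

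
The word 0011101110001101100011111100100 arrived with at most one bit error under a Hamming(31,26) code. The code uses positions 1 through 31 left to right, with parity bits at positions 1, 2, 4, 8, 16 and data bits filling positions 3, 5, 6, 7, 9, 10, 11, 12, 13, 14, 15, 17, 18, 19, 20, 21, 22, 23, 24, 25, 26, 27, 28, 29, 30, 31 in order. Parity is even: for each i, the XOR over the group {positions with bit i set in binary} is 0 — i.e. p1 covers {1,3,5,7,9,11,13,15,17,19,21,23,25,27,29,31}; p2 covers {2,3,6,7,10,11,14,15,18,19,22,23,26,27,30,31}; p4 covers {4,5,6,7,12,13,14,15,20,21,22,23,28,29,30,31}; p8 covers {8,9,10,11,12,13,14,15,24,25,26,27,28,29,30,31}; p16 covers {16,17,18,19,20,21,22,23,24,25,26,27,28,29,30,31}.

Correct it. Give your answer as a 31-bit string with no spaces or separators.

s1 (pos 1,3,5,7,9,11,13,15,17,19,21,23,25,27,29,31): 0⊕1⊕1⊕1⊕1⊕0⊕1⊕0⊕1⊕0⊕1⊕1⊕1⊕0⊕1⊕0 = 0
s2 (pos 2,3,6,7,10,11,14,15,18,19,22,23,26,27,30,31): 0⊕1⊕0⊕1⊕0⊕0⊕1⊕0⊕0⊕0⊕1⊕1⊕1⊕0⊕0⊕0 = 0
s4 (pos 4,5,6,7,12,13,14,15,20,21,22,23,28,29,30,31): 1⊕1⊕0⊕1⊕0⊕1⊕1⊕0⊕0⊕1⊕1⊕1⊕0⊕1⊕0⊕0 = 1
s8 (pos 8,9,10,11,12,13,14,15,24,25,26,27,28,29,30,31): 1⊕1⊕0⊕0⊕0⊕1⊕1⊕0⊕1⊕1⊕1⊕0⊕0⊕1⊕0⊕0 = 0
s16 (pos 16,17,18,19,20,21,22,23,24,25,26,27,28,29,30,31): 1⊕1⊕0⊕0⊕0⊕1⊕1⊕1⊕1⊕1⊕1⊕0⊕0⊕1⊕0⊕0 = 1
Syndrome s16…s1 = 10100 → error at position 20.
Flip position 20: 0011101110001101100011111100100 → 0011101110001101100111111100100

0011101110001101100111111100100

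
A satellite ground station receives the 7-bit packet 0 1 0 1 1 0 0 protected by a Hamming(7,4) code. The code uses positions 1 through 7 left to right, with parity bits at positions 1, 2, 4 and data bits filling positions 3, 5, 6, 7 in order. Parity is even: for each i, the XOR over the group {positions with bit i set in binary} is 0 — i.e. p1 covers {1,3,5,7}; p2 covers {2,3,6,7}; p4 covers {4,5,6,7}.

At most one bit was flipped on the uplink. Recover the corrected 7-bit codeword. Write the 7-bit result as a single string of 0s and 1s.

s1 (pos 1,3,5,7): 0⊕0⊕1⊕0 = 1
s2 (pos 2,3,6,7): 1⊕0⊕0⊕0 = 1
s4 (pos 4,5,6,7): 1⊕1⊕0⊕0 = 0
Syndrome s4…s1 = 011 → error at position 3.
Flip position 3: 0101100 → 0111100

0111100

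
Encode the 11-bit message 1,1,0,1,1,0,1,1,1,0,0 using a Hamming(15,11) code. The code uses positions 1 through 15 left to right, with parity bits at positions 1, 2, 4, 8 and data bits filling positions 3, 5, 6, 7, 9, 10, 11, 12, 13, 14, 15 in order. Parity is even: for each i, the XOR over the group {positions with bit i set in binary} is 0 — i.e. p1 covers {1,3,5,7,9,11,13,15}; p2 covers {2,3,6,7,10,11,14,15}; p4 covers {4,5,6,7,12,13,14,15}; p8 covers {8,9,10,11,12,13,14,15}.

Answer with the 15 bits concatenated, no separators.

011010101011100

Place data at non-parity positions: p1 p2 1 p4 1 0 1 p8 1 0 1 1 1 0 0
p1 (pos 1,3,5,7,9,11,13,15): XOR of data positions = 1⊕1⊕1⊕1⊕1⊕1⊕0 = 0
p2 (pos 2,3,6,7,10,11,14,15): XOR of data positions = 1⊕0⊕1⊕0⊕1⊕0⊕0 = 1
p4 (pos 4,5,6,7,12,13,14,15): XOR of data positions = 1⊕0⊕1⊕1⊕1⊕0⊕0 = 0
p8 (pos 8,9,10,11,12,13,14,15): XOR of data positions = 1⊕0⊕1⊕1⊕1⊕0⊕0 = 0
Codeword: 011010101011100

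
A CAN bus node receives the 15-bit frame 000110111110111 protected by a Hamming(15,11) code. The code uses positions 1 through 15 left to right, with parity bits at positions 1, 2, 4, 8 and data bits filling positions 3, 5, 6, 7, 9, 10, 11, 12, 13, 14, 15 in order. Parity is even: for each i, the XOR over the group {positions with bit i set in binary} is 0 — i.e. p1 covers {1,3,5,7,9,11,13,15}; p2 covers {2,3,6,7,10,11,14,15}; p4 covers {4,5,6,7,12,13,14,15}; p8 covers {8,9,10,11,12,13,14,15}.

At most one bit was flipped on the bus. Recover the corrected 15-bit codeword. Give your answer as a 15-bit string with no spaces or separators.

000110111010111

s1 (pos 1,3,5,7,9,11,13,15): 0⊕0⊕1⊕1⊕1⊕1⊕1⊕1 = 0
s2 (pos 2,3,6,7,10,11,14,15): 0⊕0⊕0⊕1⊕1⊕1⊕1⊕1 = 1
s4 (pos 4,5,6,7,12,13,14,15): 1⊕1⊕0⊕1⊕0⊕1⊕1⊕1 = 0
s8 (pos 8,9,10,11,12,13,14,15): 1⊕1⊕1⊕1⊕0⊕1⊕1⊕1 = 1
Syndrome s8…s1 = 1010 → error at position 10.
Flip position 10: 000110111110111 → 000110111010111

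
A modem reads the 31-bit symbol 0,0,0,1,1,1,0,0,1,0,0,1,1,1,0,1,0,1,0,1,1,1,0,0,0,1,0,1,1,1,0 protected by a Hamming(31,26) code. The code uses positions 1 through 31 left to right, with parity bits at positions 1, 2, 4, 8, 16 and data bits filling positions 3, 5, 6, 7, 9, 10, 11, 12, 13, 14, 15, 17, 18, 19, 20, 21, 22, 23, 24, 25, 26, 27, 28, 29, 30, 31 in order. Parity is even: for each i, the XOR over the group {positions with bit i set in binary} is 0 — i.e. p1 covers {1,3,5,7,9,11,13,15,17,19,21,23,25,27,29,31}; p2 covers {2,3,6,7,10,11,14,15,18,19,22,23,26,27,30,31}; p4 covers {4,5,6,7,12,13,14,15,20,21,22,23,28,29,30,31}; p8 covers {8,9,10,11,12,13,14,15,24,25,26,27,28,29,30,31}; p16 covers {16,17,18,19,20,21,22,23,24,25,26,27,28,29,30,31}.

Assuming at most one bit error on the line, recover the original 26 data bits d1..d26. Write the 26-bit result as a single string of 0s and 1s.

01101001110110111000101110

s1 (pos 1,3,5,7,9,11,13,15,17,19,21,23,25,27,29,31): 0⊕0⊕1⊕0⊕1⊕0⊕1⊕0⊕0⊕0⊕1⊕0⊕0⊕0⊕1⊕0 = 1
s2 (pos 2,3,6,7,10,11,14,15,18,19,22,23,26,27,30,31): 0⊕0⊕1⊕0⊕0⊕0⊕1⊕0⊕1⊕0⊕1⊕0⊕1⊕0⊕1⊕0 = 0
s4 (pos 4,5,6,7,12,13,14,15,20,21,22,23,28,29,30,31): 1⊕1⊕1⊕0⊕1⊕1⊕1⊕0⊕1⊕1⊕1⊕0⊕1⊕1⊕1⊕0 = 0
s8 (pos 8,9,10,11,12,13,14,15,24,25,26,27,28,29,30,31): 0⊕1⊕0⊕0⊕1⊕1⊕1⊕0⊕0⊕0⊕1⊕0⊕1⊕1⊕1⊕0 = 0
s16 (pos 16,17,18,19,20,21,22,23,24,25,26,27,28,29,30,31): 1⊕0⊕1⊕0⊕1⊕1⊕1⊕0⊕0⊕0⊕1⊕0⊕1⊕1⊕1⊕0 = 1
Syndrome s16…s1 = 10001 → error at position 17.
Flip position 17: 0001110010011101010111000101110 → 0001110010011101110111000101110
Read data bits from positions 3,5,6,7,9,10,11,12,13,14,15,17,18,19,20,21,22,23,24,25,26,27,28,29,30,31: 01101001110110111000101110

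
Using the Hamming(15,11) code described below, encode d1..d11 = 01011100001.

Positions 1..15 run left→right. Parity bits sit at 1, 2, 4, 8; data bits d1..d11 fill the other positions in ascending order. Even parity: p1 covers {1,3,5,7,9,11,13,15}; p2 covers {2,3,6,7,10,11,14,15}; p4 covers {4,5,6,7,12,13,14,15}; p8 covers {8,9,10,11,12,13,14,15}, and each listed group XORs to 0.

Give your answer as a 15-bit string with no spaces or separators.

010110111100001

Place data at non-parity positions: p1 p2 0 p4 1 0 1 p8 1 1 0 0 0 0 1
p1 (pos 1,3,5,7,9,11,13,15): XOR of data positions = 0⊕1⊕1⊕1⊕0⊕0⊕1 = 0
p2 (pos 2,3,6,7,10,11,14,15): XOR of data positions = 0⊕0⊕1⊕1⊕0⊕0⊕1 = 1
p4 (pos 4,5,6,7,12,13,14,15): XOR of data positions = 1⊕0⊕1⊕0⊕0⊕0⊕1 = 1
p8 (pos 8,9,10,11,12,13,14,15): XOR of data positions = 1⊕1⊕0⊕0⊕0⊕0⊕1 = 1
Codeword: 010110111100001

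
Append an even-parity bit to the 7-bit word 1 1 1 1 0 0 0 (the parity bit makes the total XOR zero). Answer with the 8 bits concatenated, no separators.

XOR of the 7 data bits: 1⊕1⊕1⊕1⊕0⊕0⊕0 = 0
Parity bit = 0 (so all 8 bits XOR to 0).

11110000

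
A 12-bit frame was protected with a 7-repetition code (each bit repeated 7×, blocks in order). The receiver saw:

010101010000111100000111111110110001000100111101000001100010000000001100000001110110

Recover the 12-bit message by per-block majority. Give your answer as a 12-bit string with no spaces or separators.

000100100001

Block 1 (0101010): 3 ones → 0
Block 2 (1000011): 3 ones → 0
Block 3 (1100000): 2 ones → 0
Block 4 (1111111): 7 ones → 1
Block 5 (1011000): 3 ones → 0
Block 6 (1000100): 2 ones → 0
Block 7 (1111010): 5 ones → 1
Block 8 (0000110): 2 ones → 0
Block 9 (0010000): 1 one → 0
Block 10 (0000011): 2 ones → 0
Block 11 (0000000): 0 ones → 0
Block 12 (1110110): 5 ones → 1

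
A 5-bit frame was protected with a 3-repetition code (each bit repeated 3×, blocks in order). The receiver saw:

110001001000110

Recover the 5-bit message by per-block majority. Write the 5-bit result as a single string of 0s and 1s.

Block 1 (110): 2 ones → 1
Block 2 (001): 1 one → 0
Block 3 (001): 1 one → 0
Block 4 (000): 0 ones → 0
Block 5 (110): 2 ones → 1

10001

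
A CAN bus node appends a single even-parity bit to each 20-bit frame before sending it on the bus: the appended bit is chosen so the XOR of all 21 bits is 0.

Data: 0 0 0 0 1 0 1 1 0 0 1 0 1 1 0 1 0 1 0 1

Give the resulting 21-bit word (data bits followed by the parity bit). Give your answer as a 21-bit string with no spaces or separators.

XOR of the 20 data bits: 0⊕0⊕0⊕0⊕1⊕0⊕1⊕1⊕0⊕0⊕1⊕0⊕1⊕1⊕0⊕1⊕0⊕1⊕0⊕1 = 1
Parity bit = 1 (so all 21 bits XOR to 0).

000010110010110101011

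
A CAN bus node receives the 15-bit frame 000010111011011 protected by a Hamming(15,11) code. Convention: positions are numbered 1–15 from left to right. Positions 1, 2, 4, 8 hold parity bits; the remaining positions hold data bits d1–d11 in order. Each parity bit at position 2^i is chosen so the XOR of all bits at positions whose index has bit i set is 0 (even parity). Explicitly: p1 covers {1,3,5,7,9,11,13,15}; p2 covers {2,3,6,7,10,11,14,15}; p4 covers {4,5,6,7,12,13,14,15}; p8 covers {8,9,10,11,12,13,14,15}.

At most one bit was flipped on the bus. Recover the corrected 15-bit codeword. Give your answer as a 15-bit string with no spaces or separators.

s1 (pos 1,3,5,7,9,11,13,15): 0⊕0⊕1⊕1⊕1⊕1⊕0⊕1 = 1
s2 (pos 2,3,6,7,10,11,14,15): 0⊕0⊕0⊕1⊕0⊕1⊕1⊕1 = 0
s4 (pos 4,5,6,7,12,13,14,15): 0⊕1⊕0⊕1⊕1⊕0⊕1⊕1 = 1
s8 (pos 8,9,10,11,12,13,14,15): 1⊕1⊕0⊕1⊕1⊕0⊕1⊕1 = 0
Syndrome s8…s1 = 0101 → error at position 5.
Flip position 5: 000010111011011 → 000000111011011

000000111011011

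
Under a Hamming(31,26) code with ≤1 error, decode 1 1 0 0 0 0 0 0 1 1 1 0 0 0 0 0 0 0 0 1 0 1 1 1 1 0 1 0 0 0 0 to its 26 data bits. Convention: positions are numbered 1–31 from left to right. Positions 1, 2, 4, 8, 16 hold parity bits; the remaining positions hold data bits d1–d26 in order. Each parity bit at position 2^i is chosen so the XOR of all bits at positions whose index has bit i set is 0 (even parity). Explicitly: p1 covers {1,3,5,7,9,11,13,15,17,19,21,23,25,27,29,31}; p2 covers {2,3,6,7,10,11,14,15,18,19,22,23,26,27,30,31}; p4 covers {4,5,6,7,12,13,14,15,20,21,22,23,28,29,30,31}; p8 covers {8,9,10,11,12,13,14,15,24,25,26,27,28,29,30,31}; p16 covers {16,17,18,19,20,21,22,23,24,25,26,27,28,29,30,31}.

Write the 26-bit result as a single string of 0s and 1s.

s1 (pos 1,3,5,7,9,11,13,15,17,19,21,23,25,27,29,31): 1⊕0⊕0⊕0⊕1⊕1⊕0⊕0⊕0⊕0⊕0⊕1⊕1⊕1⊕0⊕0 = 0
s2 (pos 2,3,6,7,10,11,14,15,18,19,22,23,26,27,30,31): 1⊕0⊕0⊕0⊕1⊕1⊕0⊕0⊕0⊕0⊕1⊕1⊕0⊕1⊕0⊕0 = 0
s4 (pos 4,5,6,7,12,13,14,15,20,21,22,23,28,29,30,31): 0⊕0⊕0⊕0⊕0⊕0⊕0⊕0⊕1⊕0⊕1⊕1⊕0⊕0⊕0⊕0 = 1
s8 (pos 8,9,10,11,12,13,14,15,24,25,26,27,28,29,30,31): 0⊕1⊕1⊕1⊕0⊕0⊕0⊕0⊕1⊕1⊕0⊕1⊕0⊕0⊕0⊕0 = 0
s16 (pos 16,17,18,19,20,21,22,23,24,25,26,27,28,29,30,31): 0⊕0⊕0⊕0⊕1⊕0⊕1⊕1⊕1⊕1⊕0⊕1⊕0⊕0⊕0⊕0 = 0
Syndrome s16…s1 = 00100 → error at position 4.
Flip position 4: 1100000011100000000101111010000 → 1101000011100000000101111010000
Read data bits from positions 3,5,6,7,9,10,11,12,13,14,15,17,18,19,20,21,22,23,24,25,26,27,28,29,30,31: 00001110000000101111010000

00001110000000101111010000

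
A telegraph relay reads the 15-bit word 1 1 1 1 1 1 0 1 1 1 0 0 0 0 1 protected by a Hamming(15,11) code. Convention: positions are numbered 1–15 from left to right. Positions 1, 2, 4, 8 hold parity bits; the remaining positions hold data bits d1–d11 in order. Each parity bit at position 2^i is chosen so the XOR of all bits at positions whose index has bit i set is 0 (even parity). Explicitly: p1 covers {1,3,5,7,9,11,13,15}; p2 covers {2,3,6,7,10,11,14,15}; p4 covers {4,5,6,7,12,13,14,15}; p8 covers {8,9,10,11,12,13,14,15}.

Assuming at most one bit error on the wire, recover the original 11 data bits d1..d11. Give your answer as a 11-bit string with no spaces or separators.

s1 (pos 1,3,5,7,9,11,13,15): 1⊕1⊕1⊕0⊕1⊕0⊕0⊕1 = 1
s2 (pos 2,3,6,7,10,11,14,15): 1⊕1⊕1⊕0⊕1⊕0⊕0⊕1 = 1
s4 (pos 4,5,6,7,12,13,14,15): 1⊕1⊕1⊕0⊕0⊕0⊕0⊕1 = 0
s8 (pos 8,9,10,11,12,13,14,15): 1⊕1⊕1⊕0⊕0⊕0⊕0⊕1 = 0
Syndrome s8…s1 = 0011 → error at position 3.
Flip position 3: 111111011100001 → 110111011100001
Read data bits from positions 3,5,6,7,9,10,11,12,13,14,15: 01101100001

01101100001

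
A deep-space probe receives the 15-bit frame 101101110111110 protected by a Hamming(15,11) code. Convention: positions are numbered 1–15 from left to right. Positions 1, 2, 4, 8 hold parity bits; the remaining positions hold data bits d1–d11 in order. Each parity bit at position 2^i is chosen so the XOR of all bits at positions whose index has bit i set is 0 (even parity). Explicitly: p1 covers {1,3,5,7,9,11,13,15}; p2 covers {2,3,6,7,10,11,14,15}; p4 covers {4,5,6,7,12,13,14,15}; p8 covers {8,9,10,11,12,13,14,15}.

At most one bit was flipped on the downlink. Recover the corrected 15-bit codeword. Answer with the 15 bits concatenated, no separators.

s1 (pos 1,3,5,7,9,11,13,15): 1⊕1⊕0⊕1⊕0⊕1⊕1⊕0 = 1
s2 (pos 2,3,6,7,10,11,14,15): 0⊕1⊕1⊕1⊕1⊕1⊕1⊕0 = 0
s4 (pos 4,5,6,7,12,13,14,15): 1⊕0⊕1⊕1⊕1⊕1⊕1⊕0 = 0
s8 (pos 8,9,10,11,12,13,14,15): 1⊕0⊕1⊕1⊕1⊕1⊕1⊕0 = 0
Syndrome s8…s1 = 0001 → error at position 1.
Flip position 1: 101101110111110 → 001101110111110

001101110111110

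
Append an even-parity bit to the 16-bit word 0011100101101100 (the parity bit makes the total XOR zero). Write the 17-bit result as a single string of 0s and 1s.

00111001011011000

XOR of the 16 data bits: 0⊕0⊕1⊕1⊕1⊕0⊕0⊕1⊕0⊕1⊕1⊕0⊕1⊕1⊕0⊕0 = 0
Parity bit = 0 (so all 17 bits XOR to 0).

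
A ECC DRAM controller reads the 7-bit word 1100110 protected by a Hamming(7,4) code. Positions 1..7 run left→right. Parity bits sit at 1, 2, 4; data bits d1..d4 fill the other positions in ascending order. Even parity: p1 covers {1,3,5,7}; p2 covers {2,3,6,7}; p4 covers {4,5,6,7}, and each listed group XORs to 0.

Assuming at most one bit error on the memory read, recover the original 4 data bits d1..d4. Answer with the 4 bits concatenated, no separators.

s1 (pos 1,3,5,7): 1⊕0⊕1⊕0 = 0
s2 (pos 2,3,6,7): 1⊕0⊕1⊕0 = 0
s4 (pos 4,5,6,7): 0⊕1⊕1⊕0 = 0
Syndrome s4…s1 = 000 → no error.
Read data bits from positions 3,5,6,7: 0110

0110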